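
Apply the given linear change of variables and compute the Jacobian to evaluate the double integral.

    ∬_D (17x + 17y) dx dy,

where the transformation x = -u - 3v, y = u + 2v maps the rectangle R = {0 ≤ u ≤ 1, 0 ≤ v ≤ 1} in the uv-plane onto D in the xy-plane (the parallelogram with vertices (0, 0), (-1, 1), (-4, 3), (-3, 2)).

Compute the Jacobian determinant of (x, y) with respect to (u, v):

    ∂(x,y)/∂(u,v) = | -1  -3 | = (-1)(2) - (-3)(1) = 1.
                   | 1  2 |

Its absolute value is |J| = 1 (the area scaling factor).

Substituting x = -u - 3v, y = u + 2v into the integrand,

    17x + 17y → -17v,

so the integral becomes

    ∬_R (-17v) · |J| du dv = ∫_0^1 ∫_0^1 (-17v) dv du.

Inner (v): -17/2.
Outer (u): -17/2.

Therefore ∬_D (17x + 17y) dx dy = -17/2.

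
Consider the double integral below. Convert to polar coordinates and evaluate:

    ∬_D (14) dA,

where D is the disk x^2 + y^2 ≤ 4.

The region D is 0 ≤ r ≤ 2, 0 ≤ θ ≤ 2π in polar coordinates, where x = r cos(θ), y = r sin(θ), and dA = r dr dθ.

Under the substitution, the integrand becomes 14, so

    ∬_D (14) dA = ∫_{0}^{2π} ∫_{0}^{2} (14) · r dr dθ.

Inner integral (in r): ∫_{0}^{2} (14) · r dr = 28.

Outer integral (in θ): ∫_{0}^{2π} (28) dθ = 56π.

Therefore ∬_D (14) dA = 56π.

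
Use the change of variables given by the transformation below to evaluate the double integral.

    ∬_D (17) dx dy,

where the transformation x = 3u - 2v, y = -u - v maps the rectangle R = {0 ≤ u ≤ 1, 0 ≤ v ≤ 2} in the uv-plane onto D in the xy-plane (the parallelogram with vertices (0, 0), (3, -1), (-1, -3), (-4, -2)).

Compute the Jacobian determinant of (x, y) with respect to (u, v):

    ∂(x,y)/∂(u,v) = | 3  -2 | = (3)(-1) - (-2)(-1) = -5.
                   | -1  -1 |

Its absolute value is |J| = 5 (the area scaling factor).

Substituting x = 3u - 2v, y = -u - v into the integrand,

    17 → 17,

so the integral becomes

    ∬_R (17) · |J| du dv = ∫_0^1 ∫_0^2 (85) dv du.

Inner (v): 170.
Outer (u): 170.

Therefore ∬_D (17) dx dy = 170.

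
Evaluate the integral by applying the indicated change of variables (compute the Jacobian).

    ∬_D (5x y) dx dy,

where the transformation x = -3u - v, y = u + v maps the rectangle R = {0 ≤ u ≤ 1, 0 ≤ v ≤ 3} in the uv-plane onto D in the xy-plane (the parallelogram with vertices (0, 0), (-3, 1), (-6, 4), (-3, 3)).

Compute the Jacobian determinant of (x, y) with respect to (u, v):

    ∂(x,y)/∂(u,v) = | -3  -1 | = (-3)(1) - (-1)(1) = -2.
                   | 1  1 |

Its absolute value is |J| = 2 (the area scaling factor).

Substituting x = -3u - v, y = u + v into the integrand,

    5x y → -15u^2 - 20u v - 5v^2,

so the integral becomes

    ∬_R (-15u^2 - 20u v - 5v^2) · |J| du dv = ∫_0^1 ∫_0^3 (-30u^2 - 40u v - 10v^2) dv du.

Inner (v): -90u^2 - 180u - 90.
Outer (u): -210.

Therefore ∬_D (5x y) dx dy = -210.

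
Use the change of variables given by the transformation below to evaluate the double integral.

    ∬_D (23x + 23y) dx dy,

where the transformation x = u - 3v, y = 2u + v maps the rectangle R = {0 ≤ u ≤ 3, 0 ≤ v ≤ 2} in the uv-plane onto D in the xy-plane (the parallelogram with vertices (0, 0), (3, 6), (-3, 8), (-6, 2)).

Compute the Jacobian determinant of (x, y) with respect to (u, v):

    ∂(x,y)/∂(u,v) = | 1  -3 | = (1)(1) - (-3)(2) = 7.
                   | 2  1 |

Its absolute value is |J| = 7 (the area scaling factor).

Substituting x = u - 3v, y = 2u + v into the integrand,

    23x + 23y → 69u - 46v,

so the integral becomes

    ∬_R (69u - 46v) · |J| du dv = ∫_0^3 ∫_0^2 (483u - 322v) dv du.

Inner (v): 966u - 644.
Outer (u): 2415.

Therefore ∬_D (23x + 23y) dx dy = 2415.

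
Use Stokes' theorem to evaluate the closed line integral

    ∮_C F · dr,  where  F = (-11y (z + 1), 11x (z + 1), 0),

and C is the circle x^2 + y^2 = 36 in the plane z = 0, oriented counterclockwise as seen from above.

Let S be the flat disk x^2 + y^2 ≤ 36 in the plane z = 0, with upward unit normal n̂ = ẑ. By Stokes' theorem,

    ∮_C F · dr = ∬_S (∇ × F) · n̂ dS = ∬_D (curl F)_z dA,

where D is the disk x^2 + y^2 ≤ 36.

Compute the curl of F = (-11y (z + 1), 11x (z + 1), 0):
    (∇ × F)_x = ∂F_z/∂y - ∂F_y/∂z = -11x,
    (∇ × F)_y = ∂F_x/∂z - ∂F_z/∂x = -11y,
    (∇ × F)_z = ∂F_y/∂x - ∂F_x/∂y = 22z + 22.

On z = 0, (curl F)_z = 22.

Convert to polar (x = r cos θ, y = r sin θ, dA = r dr dθ); the integrand becomes 22, so

    ∬_D (curl F)_z dA = ∫_0^{2π} ∫_0^{6} (22) · r dr dθ.

Inner (r from 0 to 6): 396.
Outer (θ from 0 to 2π): 792π.

Therefore ∮_C F · dr = 792π.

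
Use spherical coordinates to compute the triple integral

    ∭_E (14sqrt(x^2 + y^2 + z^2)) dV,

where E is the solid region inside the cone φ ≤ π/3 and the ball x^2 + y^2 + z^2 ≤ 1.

In spherical coordinates, x = ρ sin(φ) cos(θ), y = ρ sin(φ) sin(θ), z = ρ cos(φ), and dV = ρ^2 sin(φ) dρ dφ dθ.

The integrand becomes 14ρ, so

    ∭_E (14sqrt(x^2 + y^2 + z^2)) dV = ∫_{0}^{2π} ∫_{0}^{π/3} ∫_{0}^{1} (14ρ) · ρ^2 sin(φ) dρ dφ dθ.

Inner (ρ): 7sin(φ)/2.
Middle (φ): 7/4.
Outer (θ): 7π/2.

Therefore the triple integral equals 7π/2.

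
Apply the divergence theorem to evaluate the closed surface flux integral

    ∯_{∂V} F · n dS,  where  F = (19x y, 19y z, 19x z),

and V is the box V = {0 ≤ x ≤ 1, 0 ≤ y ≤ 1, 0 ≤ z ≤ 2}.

By the divergence theorem,

    ∯_{∂V} F · n dS = ∭_V (∇ · F) dV.

Compute the divergence:
    ∇ · F = ∂F_x/∂x + ∂F_y/∂y + ∂F_z/∂z = 19y + 19z + 19x = 19x + 19y + 19z.

V is a rectangular box, so dV = dx dy dz with 0 ≤ x ≤ 1, 0 ≤ y ≤ 1, 0 ≤ z ≤ 2.

Integrate (19x + 19y + 19z) over V as an iterated integral:

    ∭_V (∇·F) dV = ∫_0^{1} ∫_0^{1} ∫_0^{2} (19x + 19y + 19z) dz dy dx.

Inner (z from 0 to 2): 38x + 38y + 38.
Middle (y from 0 to 1): 38x + 57.
Outer (x from 0 to 1): 76.

Therefore ∯_{∂V} F · n dS = 76.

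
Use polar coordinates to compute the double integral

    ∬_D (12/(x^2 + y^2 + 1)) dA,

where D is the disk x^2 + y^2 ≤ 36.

The region D is 0 ≤ r ≤ 6, 0 ≤ θ ≤ 2π in polar coordinates, where x = r cos(θ), y = r sin(θ), and dA = r dr dθ.

Under the substitution, the integrand becomes 12/(r^2 + 1), so

    ∬_D (12/(x^2 + y^2 + 1)) dA = ∫_{0}^{2π} ∫_{0}^{6} (12/(r^2 + 1)) · r dr dθ.

Inner integral (in r): ∫_{0}^{6} (12/(r^2 + 1)) · r dr = log(2565726409).

Outer integral (in θ): ∫_{0}^{2π} (log(2565726409)) dθ = 12π log(37).

Therefore ∬_D (12/(x^2 + y^2 + 1)) dA = 12π log(37).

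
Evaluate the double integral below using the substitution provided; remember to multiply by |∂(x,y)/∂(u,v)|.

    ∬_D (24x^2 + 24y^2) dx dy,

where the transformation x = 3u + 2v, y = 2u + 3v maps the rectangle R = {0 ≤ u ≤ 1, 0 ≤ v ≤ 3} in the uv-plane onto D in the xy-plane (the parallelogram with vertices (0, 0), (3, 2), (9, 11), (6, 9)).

Compute the Jacobian determinant of (x, y) with respect to (u, v):

    ∂(x,y)/∂(u,v) = | 3  2 | = (3)(3) - (2)(2) = 5.
                   | 2  3 |

Its absolute value is |J| = 5 (the area scaling factor).

Substituting x = 3u + 2v, y = 2u + 3v into the integrand,

    24x^2 + 24y^2 → 312u^2 + 576u v + 312v^2,

so the integral becomes

    ∬_R (312u^2 + 576u v + 312v^2) · |J| du dv = ∫_0^1 ∫_0^3 (1560u^2 + 2880u v + 1560v^2) dv du.

Inner (v): 4680u^2 + 12960u + 14040.
Outer (u): 22080.

Therefore ∬_D (24x^2 + 24y^2) dx dy = 22080.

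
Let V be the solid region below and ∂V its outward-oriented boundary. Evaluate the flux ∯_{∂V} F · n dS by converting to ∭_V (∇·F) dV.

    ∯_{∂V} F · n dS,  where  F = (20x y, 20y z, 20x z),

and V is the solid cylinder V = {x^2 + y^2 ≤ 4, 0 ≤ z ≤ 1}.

By the divergence theorem,

    ∯_{∂V} F · n dS = ∭_V (∇ · F) dV.

Compute the divergence:
    ∇ · F = ∂F_x/∂x + ∂F_y/∂y + ∂F_z/∂z = 20y + 20z + 20x = 20x + 20y + 20z.

In cylindrical coordinates, x = r cos(θ), y = r sin(θ), z = z, dV = r dr dθ dz, with 0 ≤ r ≤ 2, 0 ≤ θ ≤ 2π, 0 ≤ z ≤ 1.

The integrand, after substitution and multiplying by the volume element, becomes (20sqrt(2)r sin(θ + π/4) + 20z) · r, so

    ∭_V (∇·F) dV = ∫_0^{2π} ∫_0^{2} ∫_0^{1} (20sqrt(2)r sin(θ + π/4) + 20z) · r dz dr dθ.

Inner (z from 0 to 1): 10r (2sqrt(2)r sin(θ + π/4) + 1).
Middle (r from 0 to 2): 160sqrt(2)sin(θ + π/4)/3 + 20.
Outer (θ from 0 to 2π): 40π.

Therefore ∯_{∂V} F · n dS = 40π.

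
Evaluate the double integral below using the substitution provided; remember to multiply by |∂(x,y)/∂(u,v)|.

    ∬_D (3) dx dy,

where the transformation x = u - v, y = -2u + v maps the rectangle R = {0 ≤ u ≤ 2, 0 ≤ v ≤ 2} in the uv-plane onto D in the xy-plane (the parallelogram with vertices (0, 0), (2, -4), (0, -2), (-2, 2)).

Compute the Jacobian determinant of (x, y) with respect to (u, v):

    ∂(x,y)/∂(u,v) = | 1  -1 | = (1)(1) - (-1)(-2) = -1.
                   | -2  1 |

Its absolute value is |J| = 1 (the area scaling factor).

Substituting x = u - v, y = -2u + v into the integrand,

    3 → 3,

so the integral becomes

    ∬_R (3) · |J| du dv = ∫_0^2 ∫_0^2 (3) dv du.

Inner (v): 6.
Outer (u): 12.

Therefore ∬_D (3) dx dy = 12.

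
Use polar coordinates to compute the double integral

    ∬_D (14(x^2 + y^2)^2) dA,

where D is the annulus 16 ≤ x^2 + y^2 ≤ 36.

The region D is 4 ≤ r ≤ 6, 0 ≤ θ ≤ 2π in polar coordinates, where x = r cos(θ), y = r sin(θ), and dA = r dr dθ.

Under the substitution, the integrand becomes 14r^4, so

    ∬_D (14(x^2 + y^2)^2) dA = ∫_{0}^{2π} ∫_{4}^{6} (14r^4) · r dr dθ.

Inner integral (in r): ∫_{4}^{6} (14r^4) · r dr = 297920/3.

Outer integral (in θ): ∫_{0}^{2π} (297920/3) dθ = 595840π/3.

Therefore ∬_D (14(x^2 + y^2)^2) dA = 595840π/3.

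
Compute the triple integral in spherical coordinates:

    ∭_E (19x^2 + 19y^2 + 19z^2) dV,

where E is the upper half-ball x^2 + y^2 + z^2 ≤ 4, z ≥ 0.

In spherical coordinates, x = ρ sin(φ) cos(θ), y = ρ sin(φ) sin(θ), z = ρ cos(φ), and dV = ρ^2 sin(φ) dρ dφ dθ.

The integrand becomes 19ρ^2, so

    ∭_E (19x^2 + 19y^2 + 19z^2) dV = ∫_{0}^{2π} ∫_{0}^{π/2} ∫_{0}^{2} (19ρ^2) · ρ^2 sin(φ) dρ dφ dθ.

Inner (ρ): 608sin(φ)/5.
Middle (φ): 608/5.
Outer (θ): 1216π/5.

Therefore the triple integral equals 1216π/5.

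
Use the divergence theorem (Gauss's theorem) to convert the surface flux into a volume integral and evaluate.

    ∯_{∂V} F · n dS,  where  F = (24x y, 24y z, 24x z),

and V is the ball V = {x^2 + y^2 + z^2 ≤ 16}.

By the divergence theorem,

    ∯_{∂V} F · n dS = ∭_V (∇ · F) dV.

Compute the divergence:
    ∇ · F = ∂F_x/∂x + ∂F_y/∂y + ∂F_z/∂z = 24y + 24z + 24x = 24x + 24y + 24z.

In spherical coordinates, x = ρ sin(φ) cos(θ), y = ρ sin(φ) sin(θ), z = ρ cos(φ), dV = ρ^2 sin(φ) dρ dφ dθ, with 0 ≤ ρ ≤ 4, 0 ≤ φ ≤ π, 0 ≤ θ ≤ 2π.

The integrand, after substitution and multiplying by the volume element, becomes (24ρ (sqrt(2)sin(φ)sin(θ + π/4) + cos(φ))) · ρ^2 sin(φ), so

    ∭_V (∇·F) dV = ∫_0^{2π} ∫_0^{π} ∫_0^{4} (24ρ (sqrt(2)sin(φ)sin(θ + π/4) + cos(φ))) · ρ^2 sin(φ) dρ dφ dθ.

Inner (ρ from 0 to 4): 1536(sqrt(2)sin(φ)sin(θ + π/4) + cos(φ))sin(φ).
Middle (φ from 0 to π): 768sqrt(2)π sin(θ + π/4).
Outer (θ from 0 to 2π): 0.

Therefore ∯_{∂V} F · n dS = 0.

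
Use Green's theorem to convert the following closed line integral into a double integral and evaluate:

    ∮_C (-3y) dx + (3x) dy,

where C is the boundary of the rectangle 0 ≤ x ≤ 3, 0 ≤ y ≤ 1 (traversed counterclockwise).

Green's theorem converts the closed line integral into a double integral over the enclosed region D:

    ∮_C P dx + Q dy = ∬_D (∂Q/∂x - ∂P/∂y) dA.

Here P = -3y, Q = 3x, so

    ∂Q/∂x = 3,    ∂P/∂y = -3,
    ∂Q/∂x - ∂P/∂y = 6.

D is the region 0 ≤ x ≤ 3, 0 ≤ y ≤ 1. Evaluating the double integral:

    ∬_D (6) dA = ∫_0^{3} ∫_0^{1} (6) dy dx.

Inner (y from 0 to 1): 6.
Outer (x from 0 to 3): 18.

Therefore ∮_C P dx + Q dy = 18.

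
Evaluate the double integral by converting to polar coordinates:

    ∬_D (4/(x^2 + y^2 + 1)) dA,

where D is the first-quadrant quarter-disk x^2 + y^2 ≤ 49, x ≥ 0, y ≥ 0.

The region D is 0 ≤ r ≤ 7, 0 ≤ θ ≤ π/2 in polar coordinates, where x = r cos(θ), y = r sin(θ), and dA = r dr dθ.

Under the substitution, the integrand becomes 4/(r^2 + 1), so

    ∬_D (4/(x^2 + y^2 + 1)) dA = ∫_{0}^{π/2} ∫_{0}^{7} (4/(r^2 + 1)) · r dr dθ.

Inner integral (in r): ∫_{0}^{7} (4/(r^2 + 1)) · r dr = log(2500).

Outer integral (in θ): ∫_{0}^{π/2} (log(2500)) dθ = π log(50).

Therefore ∬_D (4/(x^2 + y^2 + 1)) dA = π log(50).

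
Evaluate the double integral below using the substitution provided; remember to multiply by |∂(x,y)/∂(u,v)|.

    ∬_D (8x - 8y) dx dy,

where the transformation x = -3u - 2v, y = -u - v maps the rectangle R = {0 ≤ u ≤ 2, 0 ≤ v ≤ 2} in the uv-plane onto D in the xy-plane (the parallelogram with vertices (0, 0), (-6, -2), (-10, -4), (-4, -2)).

Compute the Jacobian determinant of (x, y) with respect to (u, v):

    ∂(x,y)/∂(u,v) = | -3  -2 | = (-3)(-1) - (-2)(-1) = 1.
                   | -1  -1 |

Its absolute value is |J| = 1 (the area scaling factor).

Substituting x = -3u - 2v, y = -u - v into the integrand,

    8x - 8y → -16u - 8v,

so the integral becomes

    ∬_R (-16u - 8v) · |J| du dv = ∫_0^2 ∫_0^2 (-16u - 8v) dv du.

Inner (v): -32u - 16.
Outer (u): -96.

Therefore ∬_D (8x - 8y) dx dy = -96.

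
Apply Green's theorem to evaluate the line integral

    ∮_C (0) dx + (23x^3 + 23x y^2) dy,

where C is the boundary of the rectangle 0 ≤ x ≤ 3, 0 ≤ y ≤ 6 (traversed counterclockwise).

Green's theorem converts the closed line integral into a double integral over the enclosed region D:

    ∮_C P dx + Q dy = ∬_D (∂Q/∂x - ∂P/∂y) dA.

Here P = 0, Q = 23x^3 + 23x y^2, so

    ∂Q/∂x = 69x^2 + 23y^2,    ∂P/∂y = 0,
    ∂Q/∂x - ∂P/∂y = 69x^2 + 23y^2.

D is the region 0 ≤ x ≤ 3, 0 ≤ y ≤ 6. Evaluating the double integral:

    ∬_D (69x^2 + 23y^2) dA = ∫_0^{3} ∫_0^{6} (69x^2 + 23y^2) dy dx.

Inner (y from 0 to 6): 414x^2 + 1656.
Outer (x from 0 to 3): 8694.

Therefore ∮_C P dx + Q dy = 8694.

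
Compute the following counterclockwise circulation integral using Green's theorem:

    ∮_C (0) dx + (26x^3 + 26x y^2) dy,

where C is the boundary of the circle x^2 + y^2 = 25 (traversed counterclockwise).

Green's theorem converts the closed line integral into a double integral over the enclosed region D:

    ∮_C P dx + Q dy = ∬_D (∂Q/∂x - ∂P/∂y) dA.

Here P = 0, Q = 26x^3 + 26x y^2, so

    ∂Q/∂x = 78x^2 + 26y^2,    ∂P/∂y = 0,
    ∂Q/∂x - ∂P/∂y = 78x^2 + 26y^2.

D is the region x^2 + y^2 ≤ 25. Evaluating the double integral:

In polar coordinates (x = r cos θ, y = r sin θ, dA = r dr dθ) the integrand becomes 26r^2(cos(2θ) + 2), so

    ∬_D (78x^2 + 26y^2) dA = ∫_0^{2π} ∫_0^{5} (26r^2(cos(2θ) + 2)) · r dr dθ.

Inner (r from 0 to 5): 24375/2 - 8125sin(θ)^2.
Outer (θ from 0 to 2π): 16250π.

Therefore ∮_C P dx + Q dy = 16250π.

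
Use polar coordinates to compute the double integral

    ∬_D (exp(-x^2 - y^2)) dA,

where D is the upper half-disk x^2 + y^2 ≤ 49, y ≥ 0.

The region D is 0 ≤ r ≤ 7, 0 ≤ θ ≤ π in polar coordinates, where x = r cos(θ), y = r sin(θ), and dA = r dr dθ.

Under the substitution, the integrand becomes exp(-r^2), so

    ∬_D (exp(-x^2 - y^2)) dA = ∫_{0}^{π} ∫_{0}^{7} (exp(-r^2)) · r dr dθ.

Inner integral (in r): ∫_{0}^{7} (exp(-r^2)) · r dr = -(1 - exp(49))exp(-49)/2.

Outer integral (in θ): ∫_{0}^{π} (-(1 - exp(49))exp(-49)/2) dθ = -π exp(-49)/2 + π/2.

Therefore ∬_D (exp(-x^2 - y^2)) dA = -π exp(-49)/2 + π/2.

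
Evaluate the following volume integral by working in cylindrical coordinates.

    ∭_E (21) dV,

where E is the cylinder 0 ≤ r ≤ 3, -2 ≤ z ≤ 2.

In cylindrical coordinates, x = r cos(θ), y = r sin(θ), z = z, and dV = r dr dθ dz.

The integrand becomes 21, so

    ∭_E (21) dV = ∫_{0}^{2π} ∫_{0}^{3} ∫_{-2}^{2} (21) · r dz dr dθ.

Inner (z): 84r.
Middle (r from 0 to 3): 378.
Outer (θ): 756π.

Therefore the triple integral equals 756π.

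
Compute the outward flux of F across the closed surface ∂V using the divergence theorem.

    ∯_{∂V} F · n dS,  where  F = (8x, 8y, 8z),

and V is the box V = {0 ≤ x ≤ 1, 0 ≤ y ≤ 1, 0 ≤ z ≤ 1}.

By the divergence theorem,

    ∯_{∂V} F · n dS = ∭_V (∇ · F) dV.

Compute the divergence:
    ∇ · F = ∂F_x/∂x + ∂F_y/∂y + ∂F_z/∂z = 8 + 8 + 8 = 24.

V is a rectangular box, so dV = dx dy dz with 0 ≤ x ≤ 1, 0 ≤ y ≤ 1, 0 ≤ z ≤ 1.

Integrate (24) over V as an iterated integral:

    ∭_V (∇·F) dV = ∫_0^{1} ∫_0^{1} ∫_0^{1} (24) dz dy dx.

Inner (z from 0 to 1): 24.
Middle (y from 0 to 1): 24.
Outer (x from 0 to 1): 24.

Therefore ∯_{∂V} F · n dS = 24.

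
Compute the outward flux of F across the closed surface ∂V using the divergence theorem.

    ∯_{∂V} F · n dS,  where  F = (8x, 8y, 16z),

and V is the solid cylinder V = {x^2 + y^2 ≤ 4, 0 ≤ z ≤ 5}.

By the divergence theorem,

    ∯_{∂V} F · n dS = ∭_V (∇ · F) dV.

Compute the divergence:
    ∇ · F = ∂F_x/∂x + ∂F_y/∂y + ∂F_z/∂z = 8 + 8 + 16 = 32.

In cylindrical coordinates, x = r cos(θ), y = r sin(θ), z = z, dV = r dr dθ dz, with 0 ≤ r ≤ 2, 0 ≤ θ ≤ 2π, 0 ≤ z ≤ 5.

The integrand, after substitution and multiplying by the volume element, becomes (32) · r, so

    ∭_V (∇·F) dV = ∫_0^{2π} ∫_0^{2} ∫_0^{5} (32) · r dz dr dθ.

Inner (z from 0 to 5): 160r.
Middle (r from 0 to 2): 320.
Outer (θ from 0 to 2π): 640π.

Therefore ∯_{∂V} F · n dS = 640π.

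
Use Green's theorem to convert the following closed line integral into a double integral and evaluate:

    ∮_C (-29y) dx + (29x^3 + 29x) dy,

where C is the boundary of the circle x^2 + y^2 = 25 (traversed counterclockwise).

Green's theorem converts the closed line integral into a double integral over the enclosed region D:

    ∮_C P dx + Q dy = ∬_D (∂Q/∂x - ∂P/∂y) dA.

Here P = -29y, Q = 29x^3 + 29x, so

    ∂Q/∂x = 87x^2 + 29,    ∂P/∂y = -29,
    ∂Q/∂x - ∂P/∂y = 87x^2 + 58.

D is the region x^2 + y^2 ≤ 25. Evaluating the double integral:

In polar coordinates (x = r cos θ, y = r sin θ, dA = r dr dθ) the integrand becomes 87r^2cos(θ)^2 + 58, so

    ∬_D (87x^2 + 58) dA = ∫_0^{2π} ∫_0^{5} (87r^2cos(θ)^2 + 58) · r dr dθ.

Inner (r from 0 to 5): 54375cos(θ)^2/4 + 725.
Outer (θ from 0 to 2π): 60175π/4.

Therefore ∮_C P dx + Q dy = 60175π/4.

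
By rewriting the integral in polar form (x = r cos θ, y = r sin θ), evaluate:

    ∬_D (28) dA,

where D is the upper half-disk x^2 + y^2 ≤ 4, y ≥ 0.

The region D is 0 ≤ r ≤ 2, 0 ≤ θ ≤ π in polar coordinates, where x = r cos(θ), y = r sin(θ), and dA = r dr dθ.

Under the substitution, the integrand becomes 28, so

    ∬_D (28) dA = ∫_{0}^{π} ∫_{0}^{2} (28) · r dr dθ.

Inner integral (in r): ∫_{0}^{2} (28) · r dr = 56.

Outer integral (in θ): ∫_{0}^{π} (56) dθ = 56π.

Therefore ∬_D (28) dA = 56π.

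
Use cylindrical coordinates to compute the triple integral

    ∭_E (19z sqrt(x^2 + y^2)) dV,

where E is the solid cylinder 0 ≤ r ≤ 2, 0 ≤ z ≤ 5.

In cylindrical coordinates, x = r cos(θ), y = r sin(θ), z = z, and dV = r dr dθ dz.

The integrand becomes 19r z, so

    ∭_E (19z sqrt(x^2 + y^2)) dV = ∫_{0}^{2π} ∫_{0}^{2} ∫_{0}^{5} (19r z) · r dz dr dθ.

Inner (z): 475r^2/2.
Middle (r from 0 to 2): 1900/3.
Outer (θ): 3800π/3.

Therefore the triple integral equals 3800π/3.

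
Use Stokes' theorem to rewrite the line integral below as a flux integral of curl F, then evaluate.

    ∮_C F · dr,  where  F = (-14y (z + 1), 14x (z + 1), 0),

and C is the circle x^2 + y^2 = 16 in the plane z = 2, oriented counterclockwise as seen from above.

Let S be the flat disk x^2 + y^2 ≤ 16 in the plane z = 2, with upward unit normal n̂ = ẑ. By Stokes' theorem,

    ∮_C F · dr = ∬_S (∇ × F) · n̂ dS = ∬_D (curl F)_z dA,

where D is the disk x^2 + y^2 ≤ 16.

Compute the curl of F = (-14y (z + 1), 14x (z + 1), 0):
    (∇ × F)_x = ∂F_z/∂y - ∂F_y/∂z = -14x,
    (∇ × F)_y = ∂F_x/∂z - ∂F_z/∂x = -14y,
    (∇ × F)_z = ∂F_y/∂x - ∂F_x/∂y = 28z + 28.

On z = 2, (curl F)_z = 84.

Convert to polar (x = r cos θ, y = r sin θ, dA = r dr dθ); the integrand becomes 84, so

    ∬_D (curl F)_z dA = ∫_0^{2π} ∫_0^{4} (84) · r dr dθ.

Inner (r from 0 to 4): 672.
Outer (θ from 0 to 2π): 1344π.

Therefore ∮_C F · dr = 1344π.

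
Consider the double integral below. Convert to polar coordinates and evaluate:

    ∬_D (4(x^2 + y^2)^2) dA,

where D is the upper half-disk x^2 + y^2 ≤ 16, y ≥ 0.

The region D is 0 ≤ r ≤ 4, 0 ≤ θ ≤ π in polar coordinates, where x = r cos(θ), y = r sin(θ), and dA = r dr dθ.

Under the substitution, the integrand becomes 4r^4, so

    ∬_D (4(x^2 + y^2)^2) dA = ∫_{0}^{π} ∫_{0}^{4} (4r^4) · r dr dθ.

Inner integral (in r): ∫_{0}^{4} (4r^4) · r dr = 8192/3.

Outer integral (in θ): ∫_{0}^{π} (8192/3) dθ = 8192π/3.

Therefore ∬_D (4(x^2 + y^2)^2) dA = 8192π/3.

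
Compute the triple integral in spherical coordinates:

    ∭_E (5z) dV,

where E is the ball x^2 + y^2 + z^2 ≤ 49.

In spherical coordinates, x = ρ sin(φ) cos(θ), y = ρ sin(φ) sin(θ), z = ρ cos(φ), and dV = ρ^2 sin(φ) dρ dφ dθ.

The integrand becomes 5ρ cos(φ), so

    ∭_E (5z) dV = ∫_{0}^{2π} ∫_{0}^{π} ∫_{0}^{7} (5ρ cos(φ)) · ρ^2 sin(φ) dρ dφ dθ.

Inner (ρ): 12005sin(2φ)/8.
Middle (φ): 0.
Outer (θ): 0.

Therefore the triple integral equals 0.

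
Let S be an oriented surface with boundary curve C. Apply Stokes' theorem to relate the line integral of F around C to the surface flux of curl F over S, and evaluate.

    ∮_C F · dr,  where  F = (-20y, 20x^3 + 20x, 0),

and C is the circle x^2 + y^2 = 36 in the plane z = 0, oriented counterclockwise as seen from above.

Let S be the flat disk x^2 + y^2 ≤ 36 in the plane z = 0, with upward unit normal n̂ = ẑ. By Stokes' theorem,

    ∮_C F · dr = ∬_S (∇ × F) · n̂ dS = ∬_D (curl F)_z dA,

where D is the disk x^2 + y^2 ≤ 36.

Compute the curl of F = (-20y, 20x^3 + 20x, 0):
    (∇ × F)_x = ∂F_z/∂y - ∂F_y/∂z = 0,
    (∇ × F)_y = ∂F_x/∂z - ∂F_z/∂x = 0,
    (∇ × F)_z = ∂F_y/∂x - ∂F_x/∂y = 60x^2 + 40.

On z = 0, (curl F)_z = 60x^2 + 40.

Convert to polar (x = r cos θ, y = r sin θ, dA = r dr dθ); the integrand becomes 60r^2cos(θ)^2 + 40, so

    ∬_D (curl F)_z dA = ∫_0^{2π} ∫_0^{6} (60r^2cos(θ)^2 + 40) · r dr dθ.

Inner (r from 0 to 6): 19440cos(θ)^2 + 720.
Outer (θ from 0 to 2π): 20880π.

Therefore ∮_C F · dr = 20880π.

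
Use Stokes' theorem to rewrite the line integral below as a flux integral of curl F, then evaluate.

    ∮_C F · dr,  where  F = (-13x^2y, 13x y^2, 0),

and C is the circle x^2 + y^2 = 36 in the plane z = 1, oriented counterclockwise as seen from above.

Let S be the flat disk x^2 + y^2 ≤ 36 in the plane z = 1, with upward unit normal n̂ = ẑ. By Stokes' theorem,

    ∮_C F · dr = ∬_S (∇ × F) · n̂ dS = ∬_D (curl F)_z dA,

where D is the disk x^2 + y^2 ≤ 36.

Compute the curl of F = (-13x^2y, 13x y^2, 0):
    (∇ × F)_x = ∂F_z/∂y - ∂F_y/∂z = 0,
    (∇ × F)_y = ∂F_x/∂z - ∂F_z/∂x = 0,
    (∇ × F)_z = ∂F_y/∂x - ∂F_x/∂y = 13x^2 + 13y^2.

On z = 1, (curl F)_z = 13x^2 + 13y^2.

Convert to polar (x = r cos θ, y = r sin θ, dA = r dr dθ); the integrand becomes 13r^2, so

    ∬_D (curl F)_z dA = ∫_0^{2π} ∫_0^{6} (13r^2) · r dr dθ.

Inner (r from 0 to 6): 4212.
Outer (θ from 0 to 2π): 8424π.

Therefore ∮_C F · dr = 8424π.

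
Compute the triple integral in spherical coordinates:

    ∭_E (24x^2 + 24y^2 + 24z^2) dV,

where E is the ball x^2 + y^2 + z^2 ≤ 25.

In spherical coordinates, x = ρ sin(φ) cos(θ), y = ρ sin(φ) sin(θ), z = ρ cos(φ), and dV = ρ^2 sin(φ) dρ dφ dθ.

The integrand becomes 24ρ^2, so

    ∭_E (24x^2 + 24y^2 + 24z^2) dV = ∫_{0}^{2π} ∫_{0}^{π} ∫_{0}^{5} (24ρ^2) · ρ^2 sin(φ) dρ dφ dθ.

Inner (ρ): 15000sin(φ).
Middle (φ): 30000.
Outer (θ): 60000π.

Therefore the triple integral equals 60000π.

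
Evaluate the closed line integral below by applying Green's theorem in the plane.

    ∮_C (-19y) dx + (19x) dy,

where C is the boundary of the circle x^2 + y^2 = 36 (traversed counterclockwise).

Green's theorem converts the closed line integral into a double integral over the enclosed region D:

    ∮_C P dx + Q dy = ∬_D (∂Q/∂x - ∂P/∂y) dA.

Here P = -19y, Q = 19x, so

    ∂Q/∂x = 19,    ∂P/∂y = -19,
    ∂Q/∂x - ∂P/∂y = 38.

D is the region x^2 + y^2 ≤ 36. Evaluating the double integral:

In polar coordinates (x = r cos θ, y = r sin θ, dA = r dr dθ) the integrand becomes 38, so

    ∬_D (38) dA = ∫_0^{2π} ∫_0^{6} (38) · r dr dθ.

Inner (r from 0 to 6): 684.
Outer (θ from 0 to 2π): 1368π.

Therefore ∮_C P dx + Q dy = 1368π.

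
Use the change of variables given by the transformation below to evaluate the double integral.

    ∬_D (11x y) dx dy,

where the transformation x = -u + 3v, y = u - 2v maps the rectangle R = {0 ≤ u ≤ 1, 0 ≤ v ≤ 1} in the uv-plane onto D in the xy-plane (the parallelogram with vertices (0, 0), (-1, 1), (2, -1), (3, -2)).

Compute the Jacobian determinant of (x, y) with respect to (u, v):

    ∂(x,y)/∂(u,v) = | -1  3 | = (-1)(-2) - (3)(1) = -1.
                   | 1  -2 |

Its absolute value is |J| = 1 (the area scaling factor).

Substituting x = -u + 3v, y = u - 2v into the integrand,

    11x y → -11u^2 + 55u v - 66v^2,

so the integral becomes

    ∬_R (-11u^2 + 55u v - 66v^2) · |J| du dv = ∫_0^1 ∫_0^1 (-11u^2 + 55u v - 66v^2) dv du.

Inner (v): -11u^2 + 55u/2 - 22.
Outer (u): -143/12.

Therefore ∬_D (11x y) dx dy = -143/12.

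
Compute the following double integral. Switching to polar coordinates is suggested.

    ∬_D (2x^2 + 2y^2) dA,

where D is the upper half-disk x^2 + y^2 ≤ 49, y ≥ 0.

The region D is 0 ≤ r ≤ 7, 0 ≤ θ ≤ π in polar coordinates, where x = r cos(θ), y = r sin(θ), and dA = r dr dθ.

Under the substitution, the integrand becomes 2r^2, so

    ∬_D (2x^2 + 2y^2) dA = ∫_{0}^{π} ∫_{0}^{7} (2r^2) · r dr dθ.

Inner integral (in r): ∫_{0}^{7} (2r^2) · r dr = 2401/2.

Outer integral (in θ): ∫_{0}^{π} (2401/2) dθ = 2401π/2.

Therefore ∬_D (2x^2 + 2y^2) dA = 2401π/2.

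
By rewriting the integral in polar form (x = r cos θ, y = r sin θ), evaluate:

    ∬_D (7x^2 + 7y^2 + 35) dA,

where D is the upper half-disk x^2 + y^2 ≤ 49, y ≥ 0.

The region D is 0 ≤ r ≤ 7, 0 ≤ θ ≤ π in polar coordinates, where x = r cos(θ), y = r sin(θ), and dA = r dr dθ.

Under the substitution, the integrand becomes 7r^2 + 35, so

    ∬_D (7x^2 + 7y^2 + 35) dA = ∫_{0}^{π} ∫_{0}^{7} (7r^2 + 35) · r dr dθ.

Inner integral (in r): ∫_{0}^{7} (7r^2 + 35) · r dr = 20237/4.

Outer integral (in θ): ∫_{0}^{π} (20237/4) dθ = 20237π/4.

Therefore ∬_D (7x^2 + 7y^2 + 35) dA = 20237π/4.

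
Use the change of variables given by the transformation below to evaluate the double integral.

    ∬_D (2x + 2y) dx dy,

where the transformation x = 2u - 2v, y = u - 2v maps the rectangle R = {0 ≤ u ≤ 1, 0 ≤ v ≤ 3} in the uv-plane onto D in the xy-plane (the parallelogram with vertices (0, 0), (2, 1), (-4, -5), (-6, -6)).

Compute the Jacobian determinant of (x, y) with respect to (u, v):

    ∂(x,y)/∂(u,v) = | 2  -2 | = (2)(-2) - (-2)(1) = -2.
                   | 1  -2 |

Its absolute value is |J| = 2 (the area scaling factor).

Substituting x = 2u - 2v, y = u - 2v into the integrand,

    2x + 2y → 6u - 8v,

so the integral becomes

    ∬_R (6u - 8v) · |J| du dv = ∫_0^1 ∫_0^3 (12u - 16v) dv du.

Inner (v): 36u - 72.
Outer (u): -54.

Therefore ∬_D (2x + 2y) dx dy = -54.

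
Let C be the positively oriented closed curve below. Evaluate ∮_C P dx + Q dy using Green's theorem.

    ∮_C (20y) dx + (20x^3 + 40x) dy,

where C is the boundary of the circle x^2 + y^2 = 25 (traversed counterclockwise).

Green's theorem converts the closed line integral into a double integral over the enclosed region D:

    ∮_C P dx + Q dy = ∬_D (∂Q/∂x - ∂P/∂y) dA.

Here P = 20y, Q = 20x^3 + 40x, so

    ∂Q/∂x = 60x^2 + 40,    ∂P/∂y = 20,
    ∂Q/∂x - ∂P/∂y = 60x^2 + 20.

D is the region x^2 + y^2 ≤ 25. Evaluating the double integral:

In polar coordinates (x = r cos θ, y = r sin θ, dA = r dr dθ) the integrand becomes 60r^2cos(θ)^2 + 20, so

    ∬_D (60x^2 + 20) dA = ∫_0^{2π} ∫_0^{5} (60r^2cos(θ)^2 + 20) · r dr dθ.

Inner (r from 0 to 5): 9375cos(θ)^2 + 250.
Outer (θ from 0 to 2π): 9875π.

Therefore ∮_C P dx + Q dy = 9875π.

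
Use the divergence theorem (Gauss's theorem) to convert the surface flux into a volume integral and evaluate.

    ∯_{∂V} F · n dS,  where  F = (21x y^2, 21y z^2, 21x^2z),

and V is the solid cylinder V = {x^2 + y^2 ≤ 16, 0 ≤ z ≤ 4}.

By the divergence theorem,

    ∯_{∂V} F · n dS = ∭_V (∇ · F) dV.

Compute the divergence:
    ∇ · F = ∂F_x/∂x + ∂F_y/∂y + ∂F_z/∂z = 21y^2 + 21z^2 + 21x^2 = 21x^2 + 21y^2 + 21z^2.

In cylindrical coordinates, x = r cos(θ), y = r sin(θ), z = z, dV = r dr dθ dz, with 0 ≤ r ≤ 4, 0 ≤ θ ≤ 2π, 0 ≤ z ≤ 4.

The integrand, after substitution and multiplying by the volume element, becomes (21r^2 + 21z^2) · r, so

    ∭_V (∇·F) dV = ∫_0^{2π} ∫_0^{4} ∫_0^{4} (21r^2 + 21z^2) · r dz dr dθ.

Inner (z from 0 to 4): 84r^3 + 448r.
Middle (r from 0 to 4): 8960.
Outer (θ from 0 to 2π): 17920π.

Therefore ∯_{∂V} F · n dS = 17920π.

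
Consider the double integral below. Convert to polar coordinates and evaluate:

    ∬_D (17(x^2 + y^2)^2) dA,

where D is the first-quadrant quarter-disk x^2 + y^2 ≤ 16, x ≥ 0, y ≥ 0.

The region D is 0 ≤ r ≤ 4, 0 ≤ θ ≤ π/2 in polar coordinates, where x = r cos(θ), y = r sin(θ), and dA = r dr dθ.

Under the substitution, the integrand becomes 17r^4, so

    ∬_D (17(x^2 + y^2)^2) dA = ∫_{0}^{π/2} ∫_{0}^{4} (17r^4) · r dr dθ.

Inner integral (in r): ∫_{0}^{4} (17r^4) · r dr = 34816/3.

Outer integral (in θ): ∫_{0}^{π/2} (34816/3) dθ = 17408π/3.

Therefore ∬_D (17(x^2 + y^2)^2) dA = 17408π/3.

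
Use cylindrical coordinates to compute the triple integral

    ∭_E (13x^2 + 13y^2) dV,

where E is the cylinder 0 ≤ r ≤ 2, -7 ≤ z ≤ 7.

In cylindrical coordinates, x = r cos(θ), y = r sin(θ), z = z, and dV = r dr dθ dz.

The integrand becomes 13r^2, so

    ∭_E (13x^2 + 13y^2) dV = ∫_{0}^{2π} ∫_{0}^{2} ∫_{-7}^{7} (13r^2) · r dz dr dθ.

Inner (z): 182r^3.
Middle (r from 0 to 2): 728.
Outer (θ): 1456π.

Therefore the triple integral equals 1456π.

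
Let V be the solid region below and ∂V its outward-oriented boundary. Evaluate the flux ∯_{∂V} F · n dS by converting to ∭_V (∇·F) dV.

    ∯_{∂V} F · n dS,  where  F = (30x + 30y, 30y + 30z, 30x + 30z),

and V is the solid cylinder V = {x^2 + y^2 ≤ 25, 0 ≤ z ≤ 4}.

By the divergence theorem,

    ∯_{∂V} F · n dS = ∭_V (∇ · F) dV.

Compute the divergence:
    ∇ · F = ∂F_x/∂x + ∂F_y/∂y + ∂F_z/∂z = 30 + 30 + 30 = 90.

In cylindrical coordinates, x = r cos(θ), y = r sin(θ), z = z, dV = r dr dθ dz, with 0 ≤ r ≤ 5, 0 ≤ θ ≤ 2π, 0 ≤ z ≤ 4.

The integrand, after substitution and multiplying by the volume element, becomes (90) · r, so

    ∭_V (∇·F) dV = ∫_0^{2π} ∫_0^{5} ∫_0^{4} (90) · r dz dr dθ.

Inner (z from 0 to 4): 360r.
Middle (r from 0 to 5): 4500.
Outer (θ from 0 to 2π): 9000π.

Therefore ∯_{∂V} F · n dS = 9000π.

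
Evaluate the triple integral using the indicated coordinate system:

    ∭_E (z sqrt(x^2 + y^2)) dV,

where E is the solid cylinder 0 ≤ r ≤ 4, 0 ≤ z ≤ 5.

In cylindrical coordinates, x = r cos(θ), y = r sin(θ), z = z, and dV = r dr dθ dz.

The integrand becomes r z, so

    ∭_E (z sqrt(x^2 + y^2)) dV = ∫_{0}^{2π} ∫_{0}^{4} ∫_{0}^{5} (r z) · r dz dr dθ.

Inner (z): 25r^2/2.
Middle (r from 0 to 4): 800/3.
Outer (θ): 1600π/3.

Therefore the triple integral equals 1600π/3.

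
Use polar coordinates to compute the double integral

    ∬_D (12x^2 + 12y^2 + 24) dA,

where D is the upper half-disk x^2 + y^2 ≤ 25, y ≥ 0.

The region D is 0 ≤ r ≤ 5, 0 ≤ θ ≤ π in polar coordinates, where x = r cos(θ), y = r sin(θ), and dA = r dr dθ.

Under the substitution, the integrand becomes 12r^2 + 24, so

    ∬_D (12x^2 + 12y^2 + 24) dA = ∫_{0}^{π} ∫_{0}^{5} (12r^2 + 24) · r dr dθ.

Inner integral (in r): ∫_{0}^{5} (12r^2 + 24) · r dr = 2175.

Outer integral (in θ): ∫_{0}^{π} (2175) dθ = 2175π.

Therefore ∬_D (12x^2 + 12y^2 + 24) dA = 2175π.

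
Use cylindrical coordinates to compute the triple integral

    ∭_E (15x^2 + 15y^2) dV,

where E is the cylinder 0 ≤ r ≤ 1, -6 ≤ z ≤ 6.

In cylindrical coordinates, x = r cos(θ), y = r sin(θ), z = z, and dV = r dr dθ dz.

The integrand becomes 15r^2, so

    ∭_E (15x^2 + 15y^2) dV = ∫_{0}^{2π} ∫_{0}^{1} ∫_{-6}^{6} (15r^2) · r dz dr dθ.

Inner (z): 180r^3.
Middle (r from 0 to 1): 45.
Outer (θ): 90π.

Therefore the triple integral equals 90π.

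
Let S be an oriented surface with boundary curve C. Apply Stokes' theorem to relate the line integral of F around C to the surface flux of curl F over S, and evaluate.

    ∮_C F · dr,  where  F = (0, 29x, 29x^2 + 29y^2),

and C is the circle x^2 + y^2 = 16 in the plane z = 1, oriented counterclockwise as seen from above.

Let S be the flat disk x^2 + y^2 ≤ 16 in the plane z = 1, with upward unit normal n̂ = ẑ. By Stokes' theorem,

    ∮_C F · dr = ∬_S (∇ × F) · n̂ dS = ∬_D (curl F)_z dA,

where D is the disk x^2 + y^2 ≤ 16.

Compute the curl of F = (0, 29x, 29x^2 + 29y^2):
    (∇ × F)_x = ∂F_z/∂y - ∂F_y/∂z = 58y,
    (∇ × F)_y = ∂F_x/∂z - ∂F_z/∂x = -58x,
    (∇ × F)_z = ∂F_y/∂x - ∂F_x/∂y = 29.

On z = 1, (curl F)_z = 29.

Convert to polar (x = r cos θ, y = r sin θ, dA = r dr dθ); the integrand becomes 29, so

    ∬_D (curl F)_z dA = ∫_0^{2π} ∫_0^{4} (29) · r dr dθ.

Inner (r from 0 to 4): 232.
Outer (θ from 0 to 2π): 464π.

Therefore ∮_C F · dr = 464π.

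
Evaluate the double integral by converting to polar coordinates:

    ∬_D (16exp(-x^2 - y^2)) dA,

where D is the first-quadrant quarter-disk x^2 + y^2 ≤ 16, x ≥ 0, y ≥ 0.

The region D is 0 ≤ r ≤ 4, 0 ≤ θ ≤ π/2 in polar coordinates, where x = r cos(θ), y = r sin(θ), and dA = r dr dθ.

Under the substitution, the integrand becomes 16exp(-r^2), so

    ∬_D (16exp(-x^2 - y^2)) dA = ∫_{0}^{π/2} ∫_{0}^{4} (16exp(-r^2)) · r dr dθ.

Inner integral (in r): ∫_{0}^{4} (16exp(-r^2)) · r dr = 8 - 8exp(-16).

Outer integral (in θ): ∫_{0}^{π/2} (8 - 8exp(-16)) dθ = -4π exp(-16) + 4π.

Therefore ∬_D (16exp(-x^2 - y^2)) dA = -4π exp(-16) + 4π.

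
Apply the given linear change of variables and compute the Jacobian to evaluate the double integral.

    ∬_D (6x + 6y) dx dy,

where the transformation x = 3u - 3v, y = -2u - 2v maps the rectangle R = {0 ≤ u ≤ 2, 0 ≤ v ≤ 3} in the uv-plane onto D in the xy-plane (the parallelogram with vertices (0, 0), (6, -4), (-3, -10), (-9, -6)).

Compute the Jacobian determinant of (x, y) with respect to (u, v):

    ∂(x,y)/∂(u,v) = | 3  -3 | = (3)(-2) - (-3)(-2) = -12.
                   | -2  -2 |

Its absolute value is |J| = 12 (the area scaling factor).

Substituting x = 3u - 3v, y = -2u - 2v into the integrand,

    6x + 6y → 6u - 30v,

so the integral becomes

    ∬_R (6u - 30v) · |J| du dv = ∫_0^2 ∫_0^3 (72u - 360v) dv du.

Inner (v): 216u - 1620.
Outer (u): -2808.

Therefore ∬_D (6x + 6y) dx dy = -2808.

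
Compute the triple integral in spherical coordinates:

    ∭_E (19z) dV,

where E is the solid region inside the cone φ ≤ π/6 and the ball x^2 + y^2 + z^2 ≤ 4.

In spherical coordinates, x = ρ sin(φ) cos(θ), y = ρ sin(φ) sin(θ), z = ρ cos(φ), and dV = ρ^2 sin(φ) dρ dφ dθ.

The integrand becomes 19ρ cos(φ), so

    ∭_E (19z) dV = ∫_{0}^{2π} ∫_{0}^{π/6} ∫_{0}^{2} (19ρ cos(φ)) · ρ^2 sin(φ) dρ dφ dθ.

Inner (ρ): 38sin(2φ).
Middle (φ): 19/2.
Outer (θ): 19π.

Therefore the triple integral equals 19π.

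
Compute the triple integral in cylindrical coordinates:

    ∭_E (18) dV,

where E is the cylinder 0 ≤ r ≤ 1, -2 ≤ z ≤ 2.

In cylindrical coordinates, x = r cos(θ), y = r sin(θ), z = z, and dV = r dr dθ dz.

The integrand becomes 18, so

    ∭_E (18) dV = ∫_{0}^{2π} ∫_{0}^{1} ∫_{-2}^{2} (18) · r dz dr dθ.

Inner (z): 72r.
Middle (r from 0 to 1): 36.
Outer (θ): 72π.

Therefore the triple integral equals 72π.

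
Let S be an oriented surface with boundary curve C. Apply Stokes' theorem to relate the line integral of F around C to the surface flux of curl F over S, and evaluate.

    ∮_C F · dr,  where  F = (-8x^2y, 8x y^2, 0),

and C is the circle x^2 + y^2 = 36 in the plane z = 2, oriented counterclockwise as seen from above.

Let S be the flat disk x^2 + y^2 ≤ 36 in the plane z = 2, with upward unit normal n̂ = ẑ. By Stokes' theorem,

    ∮_C F · dr = ∬_S (∇ × F) · n̂ dS = ∬_D (curl F)_z dA,

where D is the disk x^2 + y^2 ≤ 36.

Compute the curl of F = (-8x^2y, 8x y^2, 0):
    (∇ × F)_x = ∂F_z/∂y - ∂F_y/∂z = 0,
    (∇ × F)_y = ∂F_x/∂z - ∂F_z/∂x = 0,
    (∇ × F)_z = ∂F_y/∂x - ∂F_x/∂y = 8x^2 + 8y^2.

On z = 2, (curl F)_z = 8x^2 + 8y^2.

Convert to polar (x = r cos θ, y = r sin θ, dA = r dr dθ); the integrand becomes 8r^2, so

    ∬_D (curl F)_z dA = ∫_0^{2π} ∫_0^{6} (8r^2) · r dr dθ.

Inner (r from 0 to 6): 2592.
Outer (θ from 0 to 2π): 5184π.

Therefore ∮_C F · dr = 5184π.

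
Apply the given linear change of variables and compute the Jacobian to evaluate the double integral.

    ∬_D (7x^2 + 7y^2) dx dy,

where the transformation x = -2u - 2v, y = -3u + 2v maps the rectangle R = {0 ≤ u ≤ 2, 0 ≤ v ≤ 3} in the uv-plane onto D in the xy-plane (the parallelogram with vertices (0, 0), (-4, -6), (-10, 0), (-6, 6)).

Compute the Jacobian determinant of (x, y) with respect to (u, v):

    ∂(x,y)/∂(u,v) = | -2  -2 | = (-2)(2) - (-2)(-3) = -10.
                   | -3  2 |

Its absolute value is |J| = 10 (the area scaling factor).

Substituting x = -2u - 2v, y = -3u + 2v into the integrand,

    7x^2 + 7y^2 → 91u^2 - 28u v + 56v^2,

so the integral becomes

    ∬_R (91u^2 - 28u v + 56v^2) · |J| du dv = ∫_0^2 ∫_0^3 (910u^2 - 280u v + 560v^2) dv du.

Inner (v): 2730u^2 - 1260u + 5040.
Outer (u): 14840.

Therefore ∬_D (7x^2 + 7y^2) dx dy = 14840.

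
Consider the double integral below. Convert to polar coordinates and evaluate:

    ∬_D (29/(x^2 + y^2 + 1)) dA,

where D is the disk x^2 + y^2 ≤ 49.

The region D is 0 ≤ r ≤ 7, 0 ≤ θ ≤ 2π in polar coordinates, where x = r cos(θ), y = r sin(θ), and dA = r dr dθ.

Under the substitution, the integrand becomes 29/(r^2 + 1), so

    ∬_D (29/(x^2 + y^2 + 1)) dA = ∫_{0}^{2π} ∫_{0}^{7} (29/(r^2 + 1)) · r dr dθ.

Inner integral (in r): ∫_{0}^{7} (29/(r^2 + 1)) · r dr = 29log(50)/2.

Outer integral (in θ): ∫_{0}^{2π} (29log(50)/2) dθ = 29π log(50).

Therefore ∬_D (29/(x^2 + y^2 + 1)) dA = 29π log(50).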